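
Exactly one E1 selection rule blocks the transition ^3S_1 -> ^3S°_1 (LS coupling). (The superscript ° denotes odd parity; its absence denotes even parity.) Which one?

the L=0 ↔ L=0 exclusion

Initial level: S=1, L=0, J=1, parity even. Final level: S=1, L=0, J=1, parity odd.
Parity must change: even → odd — satisfied.
ΔS = 0: S: 1 → 1 — satisfied.
ΔL = 0, ±1 (not L=0↔0): L: 0 → 0, ΔL = +0 — violated.
ΔJ = 0, ±1 (not J=0↔0): J: 1 → 1, ΔJ = +0 — satisfied.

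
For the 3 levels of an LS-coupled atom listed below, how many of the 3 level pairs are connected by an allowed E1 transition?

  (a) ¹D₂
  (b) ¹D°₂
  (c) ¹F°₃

2

(a)–(b): allowed.
(a)–(c): allowed.
(b)–(c): forbidden (parity).
Allowed pairs: 2 of 3.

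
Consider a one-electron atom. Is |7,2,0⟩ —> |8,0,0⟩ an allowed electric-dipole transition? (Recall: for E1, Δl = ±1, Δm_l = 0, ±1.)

forbidden

Initial l = 2, final l = 0, so Δl = -2. E1 requires Δl = ±1: violated.
m_l: 0 → 0 (Δm_l = +0). |Δm_l| ≤ 1 satisfied.
The transition is electric-dipole forbidden.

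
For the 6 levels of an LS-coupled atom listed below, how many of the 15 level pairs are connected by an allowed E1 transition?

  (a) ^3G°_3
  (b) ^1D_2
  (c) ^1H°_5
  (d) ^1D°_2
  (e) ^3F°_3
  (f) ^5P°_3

1

(a)–(b): forbidden (ΔS, ΔL).
(a)–(c): forbidden (parity, ΔS, ΔJ).
(a)–(d): forbidden (parity, ΔS, ΔL).
(a)–(e): forbidden (parity).
(a)–(f): forbidden (parity, ΔS, ΔL).
(b)–(c): forbidden (ΔL, ΔJ).
(b)–(d): allowed.
(b)–(e): forbidden (ΔS).
(b)–(f): forbidden (ΔS).
(c)–(d): forbidden (parity, ΔL, ΔJ).
(c)–(e): forbidden (parity, ΔS, ΔL, ΔJ).
(c)–(f): forbidden (parity, ΔS, ΔL, ΔJ).
(d)–(e): forbidden (parity, ΔS).
(d)–(f): forbidden (parity, ΔS).
(e)–(f): forbidden (parity, ΔS, ΔL).
Allowed pairs: 1 of 15.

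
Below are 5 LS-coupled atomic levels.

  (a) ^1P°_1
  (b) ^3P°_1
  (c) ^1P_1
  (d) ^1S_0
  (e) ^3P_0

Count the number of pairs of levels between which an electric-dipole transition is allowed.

3

(a)–(b): forbidden (parity, ΔS).
(a)–(c): allowed.
(a)–(d): allowed.
(a)–(e): forbidden (ΔS).
(b)–(c): forbidden (ΔS).
(b)–(d): forbidden (ΔS).
(b)–(e): allowed.
(c)–(d): forbidden (parity).
(c)–(e): forbidden (parity, ΔS).
(d)–(e): forbidden (parity, ΔS, ΔJ).
Allowed pairs: 3 of 10.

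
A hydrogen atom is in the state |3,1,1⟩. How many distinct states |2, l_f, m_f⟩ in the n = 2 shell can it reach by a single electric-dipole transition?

E1 requires Δl = ±1, so l_f ∈ {0, 2}; with 0 ≤ l_f ≤ n_f−1 = 1, the allowed l_f values are {0}.
For l_f = 0: m_f ∈ {m_i−1, m_i, m_i+1} ∩ [−0, 0] = {0} → 1 state.
Total: 1.

1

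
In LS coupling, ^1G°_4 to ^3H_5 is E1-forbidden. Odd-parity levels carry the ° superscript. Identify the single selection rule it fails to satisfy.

the ΔS = 0 rule

Parity must change: odd → even — passes.
ΔS = 0: S: 0 → 1 — fails.
ΔL = 0, ±1 (not L=0↔0): L: 4 → 5, ΔL = +1 — passes.
ΔJ = 0, ±1 (not J=0↔0): J: 4 → 5, ΔJ = +1 — passes.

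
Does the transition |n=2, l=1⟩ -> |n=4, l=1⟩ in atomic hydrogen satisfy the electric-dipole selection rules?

forbidden

l: 1 → 1 (Δl = +0). Δl = ±1 violated.
The transition is electric-dipole forbidden.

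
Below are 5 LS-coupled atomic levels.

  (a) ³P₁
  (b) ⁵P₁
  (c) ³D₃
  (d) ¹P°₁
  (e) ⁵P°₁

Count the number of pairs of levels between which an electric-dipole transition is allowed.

1

(a)–(b): forbidden (parity, ΔS).
(a)–(c): forbidden (parity, ΔJ).
(a)–(d): forbidden (ΔS).
(a)–(e): forbidden (ΔS).
(b)–(c): forbidden (parity, ΔS, ΔJ).
(b)–(d): forbidden (ΔS).
(b)–(e): allowed.
(c)–(d): forbidden (ΔS, ΔJ).
(c)–(e): forbidden (ΔS, ΔJ).
(d)–(e): forbidden (parity, ΔS).
Allowed pairs: 1 of 10.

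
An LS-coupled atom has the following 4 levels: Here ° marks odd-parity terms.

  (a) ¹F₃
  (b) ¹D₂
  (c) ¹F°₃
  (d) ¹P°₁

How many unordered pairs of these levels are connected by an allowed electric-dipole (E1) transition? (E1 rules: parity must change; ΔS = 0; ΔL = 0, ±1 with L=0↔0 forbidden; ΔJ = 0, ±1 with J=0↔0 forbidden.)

(a)–(b): forbidden (parity).
(a)–(c): allowed.
(a)–(d): forbidden (ΔL, ΔJ).
(b)–(c): allowed.
(b)–(d): allowed.
(c)–(d): forbidden (parity, ΔL, ΔJ).
Allowed pairs: 3 of 6.

3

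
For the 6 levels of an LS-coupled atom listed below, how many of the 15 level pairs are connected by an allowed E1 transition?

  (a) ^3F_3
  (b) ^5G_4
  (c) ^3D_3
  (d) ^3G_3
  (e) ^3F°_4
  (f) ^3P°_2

(a)–(b): forbidden (parity, ΔS).
(a)–(c): forbidden (parity).
(a)–(d): forbidden (parity).
(a)–(e): allowed.
(a)–(f): forbidden (ΔL).
(b)–(c): forbidden (parity, ΔS, ΔL).
(b)–(d): forbidden (parity, ΔS).
(b)–(e): forbidden (ΔS).
(b)–(f): forbidden (ΔS, ΔL, ΔJ).
(c)–(d): forbidden (parity, ΔL).
(c)–(e): allowed.
(c)–(f): allowed.
(d)–(e): allowed.
(d)–(f): forbidden (ΔL).
(e)–(f): forbidden (parity, ΔL, ΔJ).
Allowed pairs: 4 of 15.

4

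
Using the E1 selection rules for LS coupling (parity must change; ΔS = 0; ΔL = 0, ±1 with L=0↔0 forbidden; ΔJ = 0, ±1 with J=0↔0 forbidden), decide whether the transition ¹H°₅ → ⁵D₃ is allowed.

forbidden

Reading off the term symbols: S 0→2, L 5→2, J 5→3, parity odd→even.
Parity must change: odd → even — ✓.
ΔL = 0, ±1 (not L=0↔0): L: 5 → 2, ΔL = -3 — ✗.
ΔJ = 0, ±1 (not J=0↔0): J: 5 → 3, ΔJ = -2 — ✗.
ΔS = 0: S: 0 → 2 — ✗.
Rule(s) violated: ΔS, ΔL, ΔJ.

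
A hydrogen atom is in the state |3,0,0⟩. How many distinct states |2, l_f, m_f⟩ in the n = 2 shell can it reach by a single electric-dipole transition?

3

E1 requires Δl = ±1, so l_f ∈ {-1, 1}; with 0 ≤ l_f ≤ n_f−1 = 1, the allowed l_f values are {1}.
For l_f = 1: m_f ∈ {m_i−1, m_i, m_i+1} ∩ [−1, 1] = {-1, 0, 1} → 3 states.
Total: 3.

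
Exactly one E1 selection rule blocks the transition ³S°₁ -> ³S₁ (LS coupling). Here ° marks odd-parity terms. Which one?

the L=0 ↔ L=0 exclusion

ΔL = 0, ±1 (not L=0↔0): L: 0 → 0, ΔL = +0 — fails.
Parity must change: odd → even — ok.
ΔJ = 0, ±1 (not J=0↔0): J: 1 → 1, ΔJ = +0 — ok.
ΔS = 0: S: 1 → 1 — ok.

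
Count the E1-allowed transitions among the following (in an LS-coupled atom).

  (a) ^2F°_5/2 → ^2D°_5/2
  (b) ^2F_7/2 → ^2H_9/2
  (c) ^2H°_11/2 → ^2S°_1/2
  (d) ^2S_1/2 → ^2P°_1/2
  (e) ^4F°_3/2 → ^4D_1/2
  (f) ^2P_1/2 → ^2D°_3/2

3

(a) forbidden (parity fails)
(b) forbidden (parity, ΔL fail)
(c) forbidden (parity, ΔL, ΔJ fail)
(d) allowed
(e) allowed
(f) allowed
Total allowed: 3 of 6.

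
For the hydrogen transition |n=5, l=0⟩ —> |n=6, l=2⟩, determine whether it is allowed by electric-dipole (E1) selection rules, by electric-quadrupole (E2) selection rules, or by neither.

E2

Δl = 2 − 0 = +2; l_i + l_f = 2.
E1 (Δl = ±1): not satisfied.
E2 (Δl = 0,±2, l_i+l_f ≥ 2): satisfied.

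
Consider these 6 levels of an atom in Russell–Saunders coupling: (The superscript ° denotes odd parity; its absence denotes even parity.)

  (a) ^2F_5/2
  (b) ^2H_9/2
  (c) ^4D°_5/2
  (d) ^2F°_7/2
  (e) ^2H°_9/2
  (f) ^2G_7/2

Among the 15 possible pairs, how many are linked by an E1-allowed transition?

4

(a)–(b): forbidden (parity, ΔL, ΔJ).
(a)–(c): forbidden (ΔS).
(a)–(d): allowed.
(a)–(e): forbidden (ΔL, ΔJ).
(a)–(f): forbidden (parity).
(b)–(c): forbidden (ΔS, ΔL, ΔJ).
(b)–(d): forbidden (ΔL).
(b)–(e): allowed.
(b)–(f): forbidden (parity).
(c)–(d): forbidden (parity, ΔS).
(c)–(e): forbidden (parity, ΔS, ΔL, ΔJ).
(c)–(f): forbidden (ΔS, ΔL).
(d)–(e): forbidden (parity, ΔL).
(d)–(f): allowed.
(e)–(f): allowed.
Allowed pairs: 4 of 15.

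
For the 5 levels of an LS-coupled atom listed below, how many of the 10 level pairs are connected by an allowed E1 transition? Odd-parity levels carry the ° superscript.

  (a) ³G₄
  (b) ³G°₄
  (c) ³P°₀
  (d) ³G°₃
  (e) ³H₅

(a)–(b): allowed.
(a)–(c): forbidden (ΔL, ΔJ).
(a)–(d): allowed.
(a)–(e): forbidden (parity).
(b)–(c): forbidden (parity, ΔL, ΔJ).
(b)–(d): forbidden (parity).
(b)–(e): allowed.
(c)–(d): forbidden (parity, ΔL, ΔJ).
(c)–(e): forbidden (ΔL, ΔJ).
(d)–(e): forbidden (ΔJ).
Allowed pairs: 3 of 10.

3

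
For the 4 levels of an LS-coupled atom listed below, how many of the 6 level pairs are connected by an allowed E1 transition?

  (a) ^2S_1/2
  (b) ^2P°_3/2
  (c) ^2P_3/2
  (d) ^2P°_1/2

(a)–(b): allowed.
(a)–(c): forbidden (parity).
(a)–(d): allowed.
(b)–(c): allowed.
(b)–(d): forbidden (parity).
(c)–(d): allowed.
Allowed pairs: 4 of 6.

4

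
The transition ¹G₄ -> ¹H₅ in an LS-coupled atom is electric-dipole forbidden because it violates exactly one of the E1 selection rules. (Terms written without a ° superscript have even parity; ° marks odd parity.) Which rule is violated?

Initial level: S=0, L=4, J=4, parity even. Final level: S=0, L=5, J=5, parity even.
Parity must change: even → even — fails.
ΔS = 0: S: 0 → 0 — ok.
ΔL = 0, ±1 (not L=0↔0): L: 4 → 5, ΔL = +1 — ok.
ΔJ = 0, ±1 (not J=0↔0): J: 4 → 5, ΔJ = +1 — ok.

parity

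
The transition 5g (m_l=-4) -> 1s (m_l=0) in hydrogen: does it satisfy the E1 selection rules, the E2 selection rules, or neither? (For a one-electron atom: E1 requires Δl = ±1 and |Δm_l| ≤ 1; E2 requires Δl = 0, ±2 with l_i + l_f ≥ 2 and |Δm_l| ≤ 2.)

Δl = 0 − 4 = -4; l_i + l_f = 4.
Δm_l = +4.
E1 (Δl = ±1, |Δm_l| ≤ 1): not satisfied.
E2 (Δl = 0,±2, l_i+l_f ≥ 2, |Δm_l| ≤ 2): not satisfied.

neither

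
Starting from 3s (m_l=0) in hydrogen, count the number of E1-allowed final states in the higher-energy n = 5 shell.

3

E1 requires Δl = ±1, so l_f ∈ {-1, 1}; with 0 ≤ l_f ≤ n_f−1 = 4, the allowed l_f values are {1}.
For l_f = 1: m_f ∈ {m_i−1, m_i, m_i+1} ∩ [−1, 1] = {-1, 0, 1} → 3 states.
Total: 3.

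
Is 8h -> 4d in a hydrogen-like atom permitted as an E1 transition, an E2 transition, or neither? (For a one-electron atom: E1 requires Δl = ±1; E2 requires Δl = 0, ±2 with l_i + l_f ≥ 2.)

neither

Δl = 2 − 5 = -3; l_i + l_f = 7.
E1 (Δl = ±1): not satisfied.
E2 (Δl = 0,±2, l_i+l_f ≥ 2): not satisfied.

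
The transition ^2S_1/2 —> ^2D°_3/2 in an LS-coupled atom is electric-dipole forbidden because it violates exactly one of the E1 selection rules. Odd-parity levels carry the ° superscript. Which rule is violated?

the ΔL = 0, ±1 rule

Initial level: S=1/2, L=0, J=1/2, parity even. Final level: S=1/2, L=2, J=3/2, parity odd.
Parity must change: even → odd — passes.
ΔS = 0: S: 1/2 → 1/2 — passes.
ΔL = 0, ±1 (not L=0↔0): L: 0 → 2, ΔL = +2 — fails.
ΔJ = 0, ±1 (not J=0↔0): J: 1/2 → 3/2, ΔJ = +1 — passes.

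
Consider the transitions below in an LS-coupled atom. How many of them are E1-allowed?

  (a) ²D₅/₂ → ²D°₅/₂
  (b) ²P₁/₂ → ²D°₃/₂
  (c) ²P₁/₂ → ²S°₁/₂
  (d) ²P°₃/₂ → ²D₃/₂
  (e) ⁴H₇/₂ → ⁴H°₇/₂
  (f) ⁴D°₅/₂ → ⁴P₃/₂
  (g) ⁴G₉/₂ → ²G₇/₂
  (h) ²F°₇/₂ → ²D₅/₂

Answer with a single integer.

(a) allowed
(b) allowed
(c) allowed
(d) allowed
(e) allowed
(f) allowed
(g) forbidden (parity, ΔS fail)
(h) allowed
Total allowed: 7 of 8.

7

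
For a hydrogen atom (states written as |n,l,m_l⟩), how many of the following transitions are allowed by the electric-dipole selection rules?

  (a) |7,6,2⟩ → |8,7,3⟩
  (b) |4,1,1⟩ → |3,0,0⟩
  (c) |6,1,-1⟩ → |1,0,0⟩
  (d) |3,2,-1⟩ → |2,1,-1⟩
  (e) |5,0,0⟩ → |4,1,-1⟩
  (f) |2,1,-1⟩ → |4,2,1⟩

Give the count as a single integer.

5

(a) allowed
(b) allowed
(c) allowed
(d) allowed
(e) allowed
(f) forbidden — Δm_l = +2 (E1 requires Δm_l = 0, ±1)
Total allowed: 5 of 6.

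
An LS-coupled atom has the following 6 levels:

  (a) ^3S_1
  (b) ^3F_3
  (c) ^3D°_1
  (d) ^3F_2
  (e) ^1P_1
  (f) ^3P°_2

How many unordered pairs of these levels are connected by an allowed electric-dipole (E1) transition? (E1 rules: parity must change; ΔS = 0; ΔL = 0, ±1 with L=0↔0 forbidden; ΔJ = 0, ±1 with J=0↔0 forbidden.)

2

(a)–(b): forbidden (parity, ΔL, ΔJ).
(a)–(c): forbidden (ΔL).
(a)–(d): forbidden (parity, ΔL).
(a)–(e): forbidden (parity, ΔS).
(a)–(f): allowed.
(b)–(c): forbidden (ΔJ).
(b)–(d): forbidden (parity).
(b)–(e): forbidden (parity, ΔS, ΔL, ΔJ).
(b)–(f): forbidden (ΔL).
(c)–(d): allowed.
(c)–(e): forbidden (ΔS).
(c)–(f): forbidden (parity).
(d)–(e): forbidden (parity, ΔS, ΔL).
(d)–(f): forbidden (ΔL).
(e)–(f): forbidden (ΔS).
Allowed pairs: 2 of 15.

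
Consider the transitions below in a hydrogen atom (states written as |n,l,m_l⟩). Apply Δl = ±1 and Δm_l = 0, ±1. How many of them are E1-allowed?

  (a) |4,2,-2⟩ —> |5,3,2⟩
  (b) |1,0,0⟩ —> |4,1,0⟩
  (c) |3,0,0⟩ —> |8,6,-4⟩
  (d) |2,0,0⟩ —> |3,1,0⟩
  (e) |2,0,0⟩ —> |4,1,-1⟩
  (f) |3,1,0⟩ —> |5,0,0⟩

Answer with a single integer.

(a) forbidden — Δm_l = +4 (E1 requires Δm_l = 0, ±1)
(b) allowed
(c) forbidden — Δl = +6 (E1 requires Δl = ±1); Δm_l = -4 (E1 requires Δm_l = 0, ±1)
(d) allowed
(e) allowed
(f) allowed
Total allowed: 4 of 6.

4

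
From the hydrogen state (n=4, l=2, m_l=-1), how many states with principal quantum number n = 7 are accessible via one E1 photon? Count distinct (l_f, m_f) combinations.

5

E1 requires Δl = ±1, so l_f ∈ {1, 3}; with 0 ≤ l_f ≤ n_f−1 = 6, the allowed l_f values are {1, 3}.
For l_f = 1: m_f ∈ {m_i−1, m_i, m_i+1} ∩ [−1, 1] = {-1, 0} → 2 states.
For l_f = 3: m_f ∈ {m_i−1, m_i, m_i+1} ∩ [−3, 3] = {-2, -1, 0} → 3 states.
Total: 5.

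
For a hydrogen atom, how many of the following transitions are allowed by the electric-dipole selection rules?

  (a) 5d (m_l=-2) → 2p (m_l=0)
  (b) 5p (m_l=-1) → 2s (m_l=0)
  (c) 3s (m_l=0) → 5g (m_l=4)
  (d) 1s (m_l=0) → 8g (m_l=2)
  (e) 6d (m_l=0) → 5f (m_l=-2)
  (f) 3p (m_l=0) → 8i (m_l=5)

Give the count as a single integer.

(a) forbidden — Δm_l = +2 (E1 requires Δm_l = 0, ±1)
(b) allowed
(c) forbidden — Δl = +4 (E1 requires Δl = ±1); Δm_l = +4 (E1 requires Δm_l = 0, ±1)
(d) forbidden — Δl = +4 (E1 requires Δl = ±1); Δm_l = +2 (E1 requires Δm_l = 0, ±1)
(e) forbidden — Δm_l = -2 (E1 requires Δm_l = 0, ±1)
(f) forbidden — Δl = +5 (E1 requires Δl = ±1); Δm_l = +5 (E1 requires Δm_l = 0, ±1)
Total allowed: 1 of 6.

1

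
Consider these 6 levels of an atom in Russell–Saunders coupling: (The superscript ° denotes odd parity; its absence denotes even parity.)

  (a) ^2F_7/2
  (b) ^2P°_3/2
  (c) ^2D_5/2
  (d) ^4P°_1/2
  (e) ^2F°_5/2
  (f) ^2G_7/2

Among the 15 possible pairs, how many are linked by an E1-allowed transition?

4

(a)–(b): forbidden (ΔL, ΔJ).
(a)–(c): forbidden (parity).
(a)–(d): forbidden (ΔS, ΔL, ΔJ).
(a)–(e): allowed.
(a)–(f): forbidden (parity).
(b)–(c): allowed.
(b)–(d): forbidden (parity, ΔS).
(b)–(e): forbidden (parity, ΔL).
(b)–(f): forbidden (ΔL, ΔJ).
(c)–(d): forbidden (ΔS, ΔJ).
(c)–(e): allowed.
(c)–(f): forbidden (parity, ΔL).
(d)–(e): forbidden (parity, ΔS, ΔL, ΔJ).
(d)–(f): forbidden (ΔS, ΔL, ΔJ).
(e)–(f): allowed.
Allowed pairs: 4 of 15.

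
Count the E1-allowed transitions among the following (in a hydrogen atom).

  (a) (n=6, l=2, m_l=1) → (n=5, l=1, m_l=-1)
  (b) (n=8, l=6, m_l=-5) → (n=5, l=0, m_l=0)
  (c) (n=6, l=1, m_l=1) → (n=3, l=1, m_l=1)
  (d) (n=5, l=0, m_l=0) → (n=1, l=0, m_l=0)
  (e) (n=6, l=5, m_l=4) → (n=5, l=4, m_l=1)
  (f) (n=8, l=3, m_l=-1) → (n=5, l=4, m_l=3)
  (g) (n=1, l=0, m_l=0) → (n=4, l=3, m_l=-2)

0

(a) forbidden — Δm_l = -2 (E1 requires Δm_l = 0, ±1)
(b) forbidden — Δl = -6 (E1 requires Δl = ±1); Δm_l = +5 (E1 requires Δm_l = 0, ±1)
(c) forbidden — Δl = +0 (E1 requires Δl = ±1)
(d) forbidden — Δl = +0 (E1 requires Δl = ±1)
(e) forbidden — Δm_l = -3 (E1 requires Δm_l = 0, ±1)
(f) forbidden — Δm_l = +4 (E1 requires Δm_l = 0, ±1)
(g) forbidden — Δl = +3 (E1 requires Δl = ±1); Δm_l = -2 (E1 requires Δm_l = 0, ±1)
Total allowed: 0 of 7.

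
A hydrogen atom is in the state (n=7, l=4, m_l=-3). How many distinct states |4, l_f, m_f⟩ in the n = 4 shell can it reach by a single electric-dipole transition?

2

E1 requires Δl = ±1, so l_f ∈ {3, 5}; with 0 ≤ l_f ≤ n_f−1 = 3, the allowed l_f values are {3}.
For l_f = 3: m_f ∈ {m_i−1, m_i, m_i+1} ∩ [−3, 3] = {-3, -2} → 2 states.
Total: 2.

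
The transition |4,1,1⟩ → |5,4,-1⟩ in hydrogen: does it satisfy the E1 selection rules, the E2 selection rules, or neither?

neither

Δl = 4 − 1 = +3; l_i + l_f = 5.
Δm_l = -2.
E1 (Δl = ±1, |Δm_l| ≤ 1): not satisfied.
E2 (Δl = 0,±2, l_i+l_f ≥ 2, |Δm_l| ≤ 2): not satisfied.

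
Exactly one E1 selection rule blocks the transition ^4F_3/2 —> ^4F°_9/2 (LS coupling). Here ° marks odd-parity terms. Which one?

ΔJ = 0, ±1 (not J=0↔0): J: 3/2 → 9/2, ΔJ = +3 — fails.
ΔL = 0, ±1 (not L=0↔0): L: 3 → 3, ΔL = +0 — ok.
ΔS = 0: S: 3/2 → 3/2 — ok.
Parity must change: even → odd — ok.

the ΔJ = 0, ±1 rule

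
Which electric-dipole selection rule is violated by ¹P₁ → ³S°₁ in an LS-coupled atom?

the ΔS = 0 rule

Reading off the term symbols: S 0→1, L 1→0, J 1→1, parity even→odd.
ΔJ = 0, ±1 (not J=0↔0): J: 1 → 1, ΔJ = +0 — ok.
ΔS = 0: S: 0 → 1 — fails.
Parity must change: even → odd — ok.
ΔL = 0, ±1 (not L=0↔0): L: 1 → 0, ΔL = -1 — ok.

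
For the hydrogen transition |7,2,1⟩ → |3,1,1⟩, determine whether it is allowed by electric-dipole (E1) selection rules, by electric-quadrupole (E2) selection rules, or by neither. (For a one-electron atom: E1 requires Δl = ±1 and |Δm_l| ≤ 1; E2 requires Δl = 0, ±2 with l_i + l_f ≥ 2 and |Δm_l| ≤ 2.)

Δl = 1 − 2 = -1; l_i + l_f = 3.
Δm_l = +0.
E1 (Δl = ±1, |Δm_l| ≤ 1): satisfied.
E2 (Δl = 0,±2, l_i+l_f ≥ 2, |Δm_l| ≤ 2): not satisfied.

E1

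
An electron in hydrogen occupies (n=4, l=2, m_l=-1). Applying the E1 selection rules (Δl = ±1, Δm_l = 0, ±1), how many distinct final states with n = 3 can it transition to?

E1 requires Δl = ±1, so l_f ∈ {1, 3}; with 0 ≤ l_f ≤ n_f−1 = 2, the allowed l_f values are {1}.
For l_f = 1: m_f ∈ {m_i−1, m_i, m_i+1} ∩ [−1, 1] = {-1, 0} → 2 states.
Total: 2.

2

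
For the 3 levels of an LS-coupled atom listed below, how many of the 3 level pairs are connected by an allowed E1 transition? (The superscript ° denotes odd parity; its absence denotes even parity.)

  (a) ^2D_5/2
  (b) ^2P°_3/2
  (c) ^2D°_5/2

2

(a)–(b): allowed.
(a)–(c): allowed.
(b)–(c): forbidden (parity).
Allowed pairs: 2 of 3.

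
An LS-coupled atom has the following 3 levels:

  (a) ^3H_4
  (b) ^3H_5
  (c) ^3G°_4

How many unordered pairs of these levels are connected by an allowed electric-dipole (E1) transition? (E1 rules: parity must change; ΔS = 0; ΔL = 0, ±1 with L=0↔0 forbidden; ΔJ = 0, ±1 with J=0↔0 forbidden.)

2

(a)–(b): forbidden (parity).
(a)–(c): allowed.
(b)–(c): allowed.
Allowed pairs: 2 of 3.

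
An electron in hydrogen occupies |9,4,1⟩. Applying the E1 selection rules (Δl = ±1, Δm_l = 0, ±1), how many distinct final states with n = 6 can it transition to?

E1 requires Δl = ±1, so l_f ∈ {3, 5}; with 0 ≤ l_f ≤ n_f−1 = 5, the allowed l_f values are {3, 5}.
For l_f = 3: m_f ∈ {m_i−1, m_i, m_i+1} ∩ [−3, 3] = {0, 1, 2} → 3 states.
For l_f = 5: m_f ∈ {m_i−1, m_i, m_i+1} ∩ [−5, 5] = {0, 1, 2} → 3 states.
Total: 6.

6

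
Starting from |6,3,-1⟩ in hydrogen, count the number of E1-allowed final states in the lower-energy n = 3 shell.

3

E1 requires Δl = ±1, so l_f ∈ {2, 4}; with 0 ≤ l_f ≤ n_f−1 = 2, the allowed l_f values are {2}.
For l_f = 2: m_f ∈ {m_i−1, m_i, m_i+1} ∩ [−2, 2] = {-2, -1, 0} → 3 states.
Total: 3.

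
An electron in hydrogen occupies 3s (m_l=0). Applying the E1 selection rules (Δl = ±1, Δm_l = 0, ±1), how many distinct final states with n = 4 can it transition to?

E1 requires Δl = ±1, so l_f ∈ {-1, 1}; with 0 ≤ l_f ≤ n_f−1 = 3, the allowed l_f values are {1}.
For l_f = 1: m_f ∈ {m_i−1, m_i, m_i+1} ∩ [−1, 1] = {-1, 0, 1} → 3 states.
Total: 3.

3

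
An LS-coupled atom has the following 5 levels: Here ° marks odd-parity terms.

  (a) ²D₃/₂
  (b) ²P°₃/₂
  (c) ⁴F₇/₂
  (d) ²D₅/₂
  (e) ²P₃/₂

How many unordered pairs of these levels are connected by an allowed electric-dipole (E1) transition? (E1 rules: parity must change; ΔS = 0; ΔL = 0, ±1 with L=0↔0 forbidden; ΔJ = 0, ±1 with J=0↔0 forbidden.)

(a)–(b): allowed.
(a)–(c): forbidden (parity, ΔS, ΔJ).
(a)–(d): forbidden (parity).
(a)–(e): forbidden (parity).
(b)–(c): forbidden (ΔS, ΔL, ΔJ).
(b)–(d): allowed.
(b)–(e): allowed.
(c)–(d): forbidden (parity, ΔS).
(c)–(e): forbidden (parity, ΔS, ΔL, ΔJ).
(d)–(e): forbidden (parity).
Allowed pairs: 3 of 10.

3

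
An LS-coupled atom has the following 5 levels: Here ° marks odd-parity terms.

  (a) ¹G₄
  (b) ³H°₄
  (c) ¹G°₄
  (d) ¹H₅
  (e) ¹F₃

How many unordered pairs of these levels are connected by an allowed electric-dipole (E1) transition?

3

(a)–(b): forbidden (ΔS).
(a)–(c): allowed.
(a)–(d): forbidden (parity).
(a)–(e): forbidden (parity).
(b)–(c): forbidden (parity, ΔS).
(b)–(d): forbidden (ΔS).
(b)–(e): forbidden (ΔS, ΔL).
(c)–(d): allowed.
(c)–(e): allowed.
(d)–(e): forbidden (parity, ΔL, ΔJ).
Allowed pairs: 3 of 10.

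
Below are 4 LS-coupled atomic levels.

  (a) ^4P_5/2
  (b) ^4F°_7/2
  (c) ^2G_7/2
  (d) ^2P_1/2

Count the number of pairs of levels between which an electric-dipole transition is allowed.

(a)–(b): forbidden (ΔL).
(a)–(c): forbidden (parity, ΔS, ΔL).
(a)–(d): forbidden (parity, ΔS, ΔJ).
(b)–(c): forbidden (ΔS).
(b)–(d): forbidden (ΔS, ΔL, ΔJ).
(c)–(d): forbidden (parity, ΔL, ΔJ).
Allowed pairs: 0 of 6.

0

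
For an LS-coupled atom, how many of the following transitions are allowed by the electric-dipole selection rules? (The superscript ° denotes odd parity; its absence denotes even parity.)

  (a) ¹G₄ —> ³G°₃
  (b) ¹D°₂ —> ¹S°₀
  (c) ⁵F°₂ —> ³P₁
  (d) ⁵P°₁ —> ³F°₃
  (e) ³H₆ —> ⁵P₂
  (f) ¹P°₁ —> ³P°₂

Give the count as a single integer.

(a) forbidden (ΔS fails)
(b) forbidden (parity, ΔL, ΔJ fail)
(c) forbidden (ΔS, ΔL fail)
(d) forbidden (parity, ΔS, ΔL, ΔJ fail)
(e) forbidden (parity, ΔS, ΔL, ΔJ fail)
(f) forbidden (parity, ΔS fail)
Total allowed: 0 of 6.

0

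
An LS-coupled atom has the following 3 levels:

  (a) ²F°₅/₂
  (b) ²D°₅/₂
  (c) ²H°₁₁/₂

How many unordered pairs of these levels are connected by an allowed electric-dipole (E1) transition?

0

(a)–(b): forbidden (parity).
(a)–(c): forbidden (parity, ΔL, ΔJ).
(b)–(c): forbidden (parity, ΔL, ΔJ).
Allowed pairs: 0 of 3.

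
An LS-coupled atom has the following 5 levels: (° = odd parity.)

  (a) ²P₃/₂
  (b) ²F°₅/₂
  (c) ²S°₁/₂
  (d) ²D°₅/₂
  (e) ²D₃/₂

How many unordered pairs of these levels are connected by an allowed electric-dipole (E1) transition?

4

(a)–(b): forbidden (ΔL).
(a)–(c): allowed.
(a)–(d): allowed.
(a)–(e): forbidden (parity).
(b)–(c): forbidden (parity, ΔL, ΔJ).
(b)–(d): forbidden (parity).
(b)–(e): allowed.
(c)–(d): forbidden (parity, ΔL, ΔJ).
(c)–(e): forbidden (ΔL).
(d)–(e): allowed.
Allowed pairs: 4 of 10.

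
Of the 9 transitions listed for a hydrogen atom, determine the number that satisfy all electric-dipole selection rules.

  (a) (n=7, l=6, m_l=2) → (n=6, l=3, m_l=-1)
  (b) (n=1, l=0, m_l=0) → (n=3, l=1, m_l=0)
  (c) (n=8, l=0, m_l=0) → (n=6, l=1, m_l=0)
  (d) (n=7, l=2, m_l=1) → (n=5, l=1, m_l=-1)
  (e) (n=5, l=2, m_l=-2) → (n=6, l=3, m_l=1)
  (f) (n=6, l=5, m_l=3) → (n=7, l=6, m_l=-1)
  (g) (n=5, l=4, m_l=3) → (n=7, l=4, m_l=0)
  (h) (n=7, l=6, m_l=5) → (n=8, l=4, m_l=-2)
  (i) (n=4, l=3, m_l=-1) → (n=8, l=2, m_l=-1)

3

(a) forbidden — Δl = -3 (E1 requires Δl = ±1); Δm_l = -3 (E1 requires Δm_l = 0, ±1)
(b) allowed
(c) allowed
(d) forbidden — Δm_l = -2 (E1 requires Δm_l = 0, ±1)
(e) forbidden — Δm_l = +3 (E1 requires Δm_l = 0, ±1)
(f) forbidden — Δm_l = -4 (E1 requires Δm_l = 0, ±1)
(g) forbidden — Δl = +0 (E1 requires Δl = ±1); Δm_l = -3 (E1 requires Δm_l = 0, ±1)
(h) forbidden — Δl = -2 (E1 requires Δl = ±1); Δm_l = -7 (E1 requires Δm_l = 0, ±1)
(i) allowed
Total allowed: 3 of 9.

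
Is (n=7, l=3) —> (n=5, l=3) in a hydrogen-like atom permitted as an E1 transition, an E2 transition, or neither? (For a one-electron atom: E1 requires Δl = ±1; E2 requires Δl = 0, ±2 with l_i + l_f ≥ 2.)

E2

Δl = 3 − 3 = +0; l_i + l_f = 6.
E1 (Δl = ±1): not satisfied.
E2 (Δl = 0,±2, l_i+l_f ≥ 2): satisfied.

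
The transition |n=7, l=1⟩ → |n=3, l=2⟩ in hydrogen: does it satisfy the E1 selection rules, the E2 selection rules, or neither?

Δl = 2 − 1 = +1; l_i + l_f = 3.
E1 (Δl = ±1): satisfied.
E2 (Δl = 0,±2, l_i+l_f ≥ 2): not satisfied.

E1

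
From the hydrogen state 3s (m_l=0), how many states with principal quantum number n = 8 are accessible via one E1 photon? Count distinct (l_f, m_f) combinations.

3

E1 requires Δl = ±1, so l_f ∈ {-1, 1}; with 0 ≤ l_f ≤ n_f−1 = 7, the allowed l_f values are {1}.
For l_f = 1: m_f ∈ {m_i−1, m_i, m_i+1} ∩ [−1, 1] = {-1, 0, 1} → 3 states.
Total: 3.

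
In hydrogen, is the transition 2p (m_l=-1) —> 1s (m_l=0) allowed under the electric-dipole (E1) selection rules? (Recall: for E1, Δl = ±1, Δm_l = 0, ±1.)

Initial l = 1, final l = 0, so Δl = -1. E1 requires Δl = ±1: ok.
m_l: -1 → 0 (Δm_l = +1). |Δm_l| ≤ 1 ok.
All E1 selection rules are satisfied.

allowed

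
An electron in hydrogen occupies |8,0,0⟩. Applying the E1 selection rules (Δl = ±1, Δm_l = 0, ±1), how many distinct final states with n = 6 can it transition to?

3

E1 requires Δl = ±1, so l_f ∈ {-1, 1}; with 0 ≤ l_f ≤ n_f−1 = 5, the allowed l_f values are {1}.
For l_f = 1: m_f ∈ {m_i−1, m_i, m_i+1} ∩ [−1, 1] = {-1, 0, 1} → 3 states.
Total: 3.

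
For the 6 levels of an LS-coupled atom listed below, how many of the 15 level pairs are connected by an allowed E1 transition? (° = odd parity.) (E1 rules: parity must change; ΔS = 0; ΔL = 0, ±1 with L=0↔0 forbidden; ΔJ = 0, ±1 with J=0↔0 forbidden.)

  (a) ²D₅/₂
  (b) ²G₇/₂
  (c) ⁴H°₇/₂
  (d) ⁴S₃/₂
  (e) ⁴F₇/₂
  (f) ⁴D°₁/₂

0

(a)–(b): forbidden (parity, ΔL).
(a)–(c): forbidden (ΔS, ΔL).
(a)–(d): forbidden (parity, ΔS, ΔL).
(a)–(e): forbidden (parity, ΔS).
(a)–(f): forbidden (ΔS, ΔJ).
(b)–(c): forbidden (ΔS).
(b)–(d): forbidden (parity, ΔS, ΔL, ΔJ).
(b)–(e): forbidden (parity, ΔS).
(b)–(f): forbidden (ΔS, ΔL, ΔJ).
(c)–(d): forbidden (ΔL, ΔJ).
(c)–(e): forbidden (ΔL).
(c)–(f): forbidden (parity, ΔL, ΔJ).
(d)–(e): forbidden (parity, ΔL, ΔJ).
(d)–(f): forbidden (ΔL).
(e)–(f): forbidden (ΔJ).
Allowed pairs: 0 of 15.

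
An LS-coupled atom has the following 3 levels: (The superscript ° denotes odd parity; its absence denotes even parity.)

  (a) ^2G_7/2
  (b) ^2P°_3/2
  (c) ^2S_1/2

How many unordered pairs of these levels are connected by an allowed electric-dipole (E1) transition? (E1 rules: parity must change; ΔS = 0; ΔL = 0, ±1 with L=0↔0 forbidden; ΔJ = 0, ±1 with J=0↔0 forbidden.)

1

(a)–(b): forbidden (ΔL, ΔJ).
(a)–(c): forbidden (parity, ΔL, ΔJ).
(b)–(c): allowed.
Allowed pairs: 1 of 3.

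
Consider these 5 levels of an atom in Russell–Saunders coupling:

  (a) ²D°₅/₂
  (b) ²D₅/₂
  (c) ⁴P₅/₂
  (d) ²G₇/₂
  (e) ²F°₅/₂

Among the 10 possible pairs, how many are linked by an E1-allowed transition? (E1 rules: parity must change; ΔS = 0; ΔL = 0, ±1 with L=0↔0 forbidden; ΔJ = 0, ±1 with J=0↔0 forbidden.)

3

(a)–(b): allowed.
(a)–(c): forbidden (ΔS).
(a)–(d): forbidden (ΔL).
(a)–(e): forbidden (parity).
(b)–(c): forbidden (parity, ΔS).
(b)–(d): forbidden (parity, ΔL).
(b)–(e): allowed.
(c)–(d): forbidden (parity, ΔS, ΔL).
(c)–(e): forbidden (ΔS, ΔL).
(d)–(e): allowed.
Allowed pairs: 3 of 10.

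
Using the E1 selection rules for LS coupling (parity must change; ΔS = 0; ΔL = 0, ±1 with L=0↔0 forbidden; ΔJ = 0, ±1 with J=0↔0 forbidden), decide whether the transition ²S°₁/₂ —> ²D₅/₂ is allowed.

forbidden

Initial level: S=1/2, L=0, J=1/2, parity odd. Final level: S=1/2, L=2, J=5/2, parity even.
Parity must change: odd → even — passes.
ΔS = 0: S: 1/2 → 1/2 — passes.
ΔL = 0, ±1 (not L=0↔0): L: 0 → 2, ΔL = +2 — fails.
ΔJ = 0, ±1 (not J=0↔0): J: 1/2 → 5/2, ΔJ = +2 — fails.
Rule(s) violated: ΔL, ΔJ.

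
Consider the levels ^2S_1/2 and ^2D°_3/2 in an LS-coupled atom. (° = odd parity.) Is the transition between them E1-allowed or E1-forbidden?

forbidden

Parity must change: even → odd — ok.
ΔS = 0: S: 1/2 → 1/2 — ok.
ΔL = 0, ±1 (not L=0↔0): L: 0 → 2, ΔL = +2 — fails.
ΔJ = 0, ±1 (not J=0↔0): J: 1/2 → 3/2, ΔJ = +1 — ok.
Rule(s) violated: ΔL.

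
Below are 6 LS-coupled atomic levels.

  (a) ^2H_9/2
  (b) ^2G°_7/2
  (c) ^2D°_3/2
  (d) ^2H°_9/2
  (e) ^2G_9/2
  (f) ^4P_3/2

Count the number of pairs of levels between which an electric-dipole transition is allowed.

(a)–(b): allowed.
(a)–(c): forbidden (ΔL, ΔJ).
(a)–(d): allowed.
(a)–(e): forbidden (parity).
(a)–(f): forbidden (parity, ΔS, ΔL, ΔJ).
(b)–(c): forbidden (parity, ΔL, ΔJ).
(b)–(d): forbidden (parity).
(b)–(e): allowed.
(b)–(f): forbidden (ΔS, ΔL, ΔJ).
(c)–(d): forbidden (parity, ΔL, ΔJ).
(c)–(e): forbidden (ΔL, ΔJ).
(c)–(f): forbidden (ΔS).
(d)–(e): allowed.
(d)–(f): forbidden (ΔS, ΔL, ΔJ).
(e)–(f): forbidden (parity, ΔS, ΔL, ΔJ).
Allowed pairs: 4 of 15.

4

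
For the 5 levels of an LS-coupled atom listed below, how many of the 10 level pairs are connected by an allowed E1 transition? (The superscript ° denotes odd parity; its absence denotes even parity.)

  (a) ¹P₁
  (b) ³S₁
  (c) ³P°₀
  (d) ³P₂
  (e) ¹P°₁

(a)–(b): forbidden (parity, ΔS).
(a)–(c): forbidden (ΔS).
(a)–(d): forbidden (parity, ΔS).
(a)–(e): allowed.
(b)–(c): allowed.
(b)–(d): forbidden (parity).
(b)–(e): forbidden (ΔS).
(c)–(d): forbidden (ΔJ).
(c)–(e): forbidden (parity, ΔS).
(d)–(e): forbidden (ΔS).
Allowed pairs: 2 of 10.

2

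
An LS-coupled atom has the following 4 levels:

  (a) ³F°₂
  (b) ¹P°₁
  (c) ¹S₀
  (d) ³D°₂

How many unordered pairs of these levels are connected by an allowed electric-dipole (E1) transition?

1

(a)–(b): forbidden (parity, ΔS, ΔL).
(a)–(c): forbidden (ΔS, ΔL, ΔJ).
(a)–(d): forbidden (parity).
(b)–(c): allowed.
(b)–(d): forbidden (parity, ΔS).
(c)–(d): forbidden (ΔS, ΔL, ΔJ).
Allowed pairs: 1 of 6.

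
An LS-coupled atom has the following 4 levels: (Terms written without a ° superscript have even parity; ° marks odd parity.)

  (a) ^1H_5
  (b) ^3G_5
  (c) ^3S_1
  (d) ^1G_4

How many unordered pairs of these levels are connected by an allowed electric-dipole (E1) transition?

0

(a)–(b): forbidden (parity, ΔS).
(a)–(c): forbidden (parity, ΔS, ΔL, ΔJ).
(a)–(d): forbidden (parity).
(b)–(c): forbidden (parity, ΔL, ΔJ).
(b)–(d): forbidden (parity, ΔS).
(c)–(d): forbidden (parity, ΔS, ΔL, ΔJ).
Allowed pairs: 0 of 6.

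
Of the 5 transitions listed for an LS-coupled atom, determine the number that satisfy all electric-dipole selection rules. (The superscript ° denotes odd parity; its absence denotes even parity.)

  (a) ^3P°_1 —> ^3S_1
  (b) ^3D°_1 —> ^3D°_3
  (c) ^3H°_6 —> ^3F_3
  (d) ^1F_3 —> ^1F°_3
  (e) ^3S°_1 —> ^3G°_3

(a) allowed
(b) forbidden (parity, ΔJ fail)
(c) forbidden (ΔL, ΔJ fail)
(d) allowed
(e) forbidden (parity, ΔL, ΔJ fail)
Total allowed: 2 of 5.

2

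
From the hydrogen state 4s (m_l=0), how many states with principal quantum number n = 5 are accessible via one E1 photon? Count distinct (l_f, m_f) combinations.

E1 requires Δl = ±1, so l_f ∈ {-1, 1}; with 0 ≤ l_f ≤ n_f−1 = 4, the allowed l_f values are {1}.
For l_f = 1: m_f ∈ {m_i−1, m_i, m_i+1} ∩ [−1, 1] = {-1, 0, 1} → 3 states.
Total: 3.

3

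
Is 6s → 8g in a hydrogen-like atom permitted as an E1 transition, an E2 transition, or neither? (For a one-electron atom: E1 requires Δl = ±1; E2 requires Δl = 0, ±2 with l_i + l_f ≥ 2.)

neither

Δl = 4 − 0 = +4; l_i + l_f = 4.
E1 (Δl = ±1): not satisfied.
E2 (Δl = 0,±2, l_i+l_f ≥ 2): not satisfied.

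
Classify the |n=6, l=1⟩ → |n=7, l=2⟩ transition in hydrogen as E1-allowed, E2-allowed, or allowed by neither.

E1

Δl = 2 − 1 = +1; l_i + l_f = 3.
E1 (Δl = ±1): satisfied.
E2 (Δl = 0,±2, l_i+l_f ≥ 2): not satisfied.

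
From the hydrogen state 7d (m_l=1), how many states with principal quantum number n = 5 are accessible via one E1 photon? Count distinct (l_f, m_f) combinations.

E1 requires Δl = ±1, so l_f ∈ {1, 3}; with 0 ≤ l_f ≤ n_f−1 = 4, the allowed l_f values are {1, 3}.
For l_f = 1: m_f ∈ {m_i−1, m_i, m_i+1} ∩ [−1, 1] = {0, 1} → 2 states.
For l_f = 3: m_f ∈ {m_i−1, m_i, m_i+1} ∩ [−3, 3] = {0, 1, 2} → 3 states.
Total: 5.

5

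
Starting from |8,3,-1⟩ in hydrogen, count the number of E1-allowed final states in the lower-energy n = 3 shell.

E1 requires Δl = ±1, so l_f ∈ {2, 4}; with 0 ≤ l_f ≤ n_f−1 = 2, the allowed l_f values are {2}.
For l_f = 2: m_f ∈ {m_i−1, m_i, m_i+1} ∩ [−2, 2] = {-2, -1, 0} → 3 states.
Total: 3.

3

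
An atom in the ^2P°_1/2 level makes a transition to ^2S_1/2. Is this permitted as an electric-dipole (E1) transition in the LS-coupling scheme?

Initial level: S=1/2, L=1, J=1/2, parity odd. Final level: S=1/2, L=0, J=1/2, parity even.
Parity must change: odd → even — ✓.
ΔS = 0: S: 1/2 → 1/2 — ✓.
ΔL = 0, ±1 (not L=0↔0): L: 1 → 0, ΔL = -1 — ✓.
ΔJ = 0, ±1 (not J=0↔0): J: 1/2 → 1/2, ΔJ = +0 — ✓.
All four E1 rules are satisfied.

allowed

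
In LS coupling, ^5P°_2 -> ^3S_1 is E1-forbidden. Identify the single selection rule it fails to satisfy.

the ΔS = 0 rule

ΔJ = 0, ±1 (not J=0↔0): J: 2 → 1, ΔJ = -1 — ok.
Parity must change: odd → even — ok.
ΔS = 0: S: 2 → 1 — fails.
ΔL = 0, ±1 (not L=0↔0): L: 1 → 0, ΔL = -1 — ok.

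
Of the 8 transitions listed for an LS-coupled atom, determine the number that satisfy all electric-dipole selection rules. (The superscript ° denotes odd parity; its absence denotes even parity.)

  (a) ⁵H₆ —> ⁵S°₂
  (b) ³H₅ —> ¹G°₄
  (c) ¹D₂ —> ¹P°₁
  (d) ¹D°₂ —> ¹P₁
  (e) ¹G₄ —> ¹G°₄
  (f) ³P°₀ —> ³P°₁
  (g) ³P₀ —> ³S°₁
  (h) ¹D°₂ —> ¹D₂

(a) forbidden (ΔL, ΔJ fail)
(b) forbidden (ΔS fails)
(c) allowed
(d) allowed
(e) allowed
(f) forbidden (parity fails)
(g) allowed
(h) allowed
Total allowed: 5 of 8.

5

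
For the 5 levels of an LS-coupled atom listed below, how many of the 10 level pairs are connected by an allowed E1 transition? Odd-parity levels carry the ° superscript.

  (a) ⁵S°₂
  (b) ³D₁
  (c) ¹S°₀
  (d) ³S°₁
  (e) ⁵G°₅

(a)–(b): forbidden (ΔS, ΔL).
(a)–(c): forbidden (parity, ΔS, ΔL, ΔJ).
(a)–(d): forbidden (parity, ΔS, ΔL).
(a)–(e): forbidden (parity, ΔL, ΔJ).
(b)–(c): forbidden (ΔS, ΔL).
(b)–(d): forbidden (ΔL).
(b)–(e): forbidden (ΔS, ΔL, ΔJ).
(c)–(d): forbidden (parity, ΔS, ΔL).
(c)–(e): forbidden (parity, ΔS, ΔL, ΔJ).
(d)–(e): forbidden (parity, ΔS, ΔL, ΔJ).
Allowed pairs: 0 of 10.

0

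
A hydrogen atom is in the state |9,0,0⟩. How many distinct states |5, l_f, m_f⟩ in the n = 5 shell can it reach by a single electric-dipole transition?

E1 requires Δl = ±1, so l_f ∈ {-1, 1}; with 0 ≤ l_f ≤ n_f−1 = 4, the allowed l_f values are {1}.
For l_f = 1: m_f ∈ {m_i−1, m_i, m_i+1} ∩ [−1, 1] = {-1, 0, 1} → 3 states.
Total: 3.

3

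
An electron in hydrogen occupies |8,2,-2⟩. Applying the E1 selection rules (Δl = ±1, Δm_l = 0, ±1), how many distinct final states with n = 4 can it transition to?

E1 requires Δl = ±1, so l_f ∈ {1, 3}; with 0 ≤ l_f ≤ n_f−1 = 3, the allowed l_f values are {1, 3}.
For l_f = 1: m_f ∈ {m_i−1, m_i, m_i+1} ∩ [−1, 1] = {-1} → 1 state.
For l_f = 3: m_f ∈ {m_i−1, m_i, m_i+1} ∩ [−3, 3] = {-3, -2, -1} → 3 states.
Total: 4.

4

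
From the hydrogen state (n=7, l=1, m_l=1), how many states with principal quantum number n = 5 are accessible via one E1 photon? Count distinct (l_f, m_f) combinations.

E1 requires Δl = ±1, so l_f ∈ {0, 2}; with 0 ≤ l_f ≤ n_f−1 = 4, the allowed l_f values are {0, 2}.
For l_f = 0: m_f ∈ {m_i−1, m_i, m_i+1} ∩ [−0, 0] = {0} → 1 state.
For l_f = 2: m_f ∈ {m_i−1, m_i, m_i+1} ∩ [−2, 2] = {0, 1, 2} → 3 states.
Total: 4.

4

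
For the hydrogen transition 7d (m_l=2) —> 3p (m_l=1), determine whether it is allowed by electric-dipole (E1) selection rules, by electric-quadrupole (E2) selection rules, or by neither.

E1

Δl = 1 − 2 = -1; l_i + l_f = 3.
Δm_l = -1.
E1 (Δl = ±1, |Δm_l| ≤ 1): satisfied.
E2 (Δl = 0,±2, l_i+l_f ≥ 2, |Δm_l| ≤ 2): not satisfied.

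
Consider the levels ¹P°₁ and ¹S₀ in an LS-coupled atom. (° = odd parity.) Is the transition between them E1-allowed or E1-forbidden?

Parity must change: odd → even — passes.
ΔS = 0: S: 0 → 0 — passes.
ΔL = 0, ±1 (not L=0↔0): L: 1 → 0, ΔL = -1 — passes.
ΔJ = 0, ±1 (not J=0↔0): J: 1 → 0, ΔJ = -1 — passes.
All four E1 rules are satisfied.

allowed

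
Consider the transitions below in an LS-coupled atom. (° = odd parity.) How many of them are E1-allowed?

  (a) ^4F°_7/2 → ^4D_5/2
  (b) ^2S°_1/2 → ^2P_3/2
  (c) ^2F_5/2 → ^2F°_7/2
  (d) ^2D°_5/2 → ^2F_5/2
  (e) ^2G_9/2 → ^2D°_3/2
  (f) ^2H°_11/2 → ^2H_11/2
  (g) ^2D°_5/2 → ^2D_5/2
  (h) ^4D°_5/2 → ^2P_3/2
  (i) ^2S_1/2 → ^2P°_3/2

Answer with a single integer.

7

(a) allowed
(b) allowed
(c) allowed
(d) allowed
(e) forbidden (ΔL, ΔJ fail)
(f) allowed
(g) allowed
(h) forbidden (ΔS fails)
(i) allowed
Total allowed: 7 of 9.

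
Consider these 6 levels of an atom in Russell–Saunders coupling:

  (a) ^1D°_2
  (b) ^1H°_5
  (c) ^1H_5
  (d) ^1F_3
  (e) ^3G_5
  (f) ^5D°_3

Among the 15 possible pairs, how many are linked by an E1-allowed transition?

(a)–(b): forbidden (parity, ΔL, ΔJ).
(a)–(c): forbidden (ΔL, ΔJ).
(a)–(d): allowed.
(a)–(e): forbidden (ΔS, ΔL, ΔJ).
(a)–(f): forbidden (parity, ΔS).
(b)–(c): allowed.
(b)–(d): forbidden (ΔL, ΔJ).
(b)–(e): forbidden (ΔS).
(b)–(f): forbidden (parity, ΔS, ΔL, ΔJ).
(c)–(d): forbidden (parity, ΔL, ΔJ).
(c)–(e): forbidden (parity, ΔS).
(c)–(f): forbidden (ΔS, ΔL, ΔJ).
(d)–(e): forbidden (parity, ΔS, ΔJ).
(d)–(f): forbidden (ΔS).
(e)–(f): forbidden (ΔS, ΔL, ΔJ).
Allowed pairs: 2 of 15.

2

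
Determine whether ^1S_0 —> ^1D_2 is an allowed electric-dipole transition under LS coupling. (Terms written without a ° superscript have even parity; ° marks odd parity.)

forbidden

Reading off the term symbols: S 0→0, L 0→2, J 0→2, parity even→even.
Parity must change: even → even — ✗.
ΔS = 0: S: 0 → 0 — ✓.
ΔL = 0, ±1 (not L=0↔0): L: 0 → 2, ΔL = +2 — ✗.
ΔJ = 0, ±1 (not J=0↔0): J: 0 → 2, ΔJ = +2 — ✗.
Rule(s) violated: parity, ΔL, ΔJ.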